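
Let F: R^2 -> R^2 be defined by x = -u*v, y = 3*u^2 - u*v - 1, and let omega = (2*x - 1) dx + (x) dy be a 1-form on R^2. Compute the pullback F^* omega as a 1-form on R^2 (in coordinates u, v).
F^* omega = (v*(-6*u^2 + 3*u*v + 1)) du + (u*(3*u*v + 1)) dv

Using F^*(f dg) = (f ∘ F) d(g ∘ F), substitute each coordinate x_i by F_i(u, v) in f_i, and replace dx_i by d F_i = (∂F_i/∂u) du + (∂F_i/∂v) dv.
  For the x component: f_1(F) = -2*u*v - 1; d F_1 = (-v) du + (-u) dv
  For the y component: f_2(F) = -u*v; d F_2 = (6*u - v) du + (-u) dv
Combining and collecting du, dv coefficients:
  coeff of du: v*(-6*u^2 + 3*u*v + 1)
  coeff of dv: u*(3*u*v + 1)
F^* omega = (v*(-6*u^2 + 3*u*v + 1)) du + (u*(3*u*v + 1)) dv.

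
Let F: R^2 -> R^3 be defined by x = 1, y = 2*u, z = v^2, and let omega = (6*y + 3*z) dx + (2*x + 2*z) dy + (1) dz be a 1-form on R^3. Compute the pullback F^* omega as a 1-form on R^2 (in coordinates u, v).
F^* omega = (4*v^2 + 4) du + (2*v) dv

Using F^*(f dg) = (f ∘ F) d(g ∘ F), substitute each coordinate x_i by F_i(u, v) in f_i, and replace dx_i by d F_i = (∂F_i/∂u) du + (∂F_i/∂v) dv.
  For the x component: f_1(F) = 12*u + 3*v^2; d F_1 = (0) du + (0) dv
  For the y component: f_2(F) = 2*v^2 + 2; d F_2 = (2) du + (0) dv
  For the z component: f_3(F) = 1; d F_3 = (0) du + (2*v) dv
Combining and collecting du, dv coefficients:
  coeff of du: 4*v^2 + 4
  coeff of dv: 2*v
F^* omega = (4*v^2 + 4) du + (2*v) dv.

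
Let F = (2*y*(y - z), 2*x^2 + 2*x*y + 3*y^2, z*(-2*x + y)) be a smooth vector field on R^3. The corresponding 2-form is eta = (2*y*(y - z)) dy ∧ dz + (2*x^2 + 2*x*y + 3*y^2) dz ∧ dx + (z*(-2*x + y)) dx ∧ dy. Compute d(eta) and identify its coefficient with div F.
d(eta) = (7*y) dx ∧ dy ∧ dz; div F = 7*y

For a 2-form in R^3 of the form above, applying d gives a 3-form with coefficient ∂P/∂x + ∂Q/∂y + ∂R/∂z:
  ∂P/∂x = 0
  ∂Q/∂y = 2*x + 6*y
  ∂R/∂z = -2*x + y
Sum = 7*y, which is exactly div F.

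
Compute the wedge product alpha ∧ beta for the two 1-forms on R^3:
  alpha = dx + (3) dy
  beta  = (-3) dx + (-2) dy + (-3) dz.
alpha ∧ beta = (7) dx ∧ dy + (-3) dx ∧ dz + (-9) dy ∧ dz

Distribute the wedge, using dx_i ∧ dx_j = -dx_j ∧ dx_i and dx_i ∧ dx_i = 0. For each pair (i, j) with i < j, the coefficient of dx_i ∧ dx_j in alpha ∧ beta is (alpha_i * beta_j - alpha_j * beta_i). Collecting: alpha ∧ beta = (7) dx ∧ dy + (-3) dx ∧ dz + (-9) dy ∧ dz.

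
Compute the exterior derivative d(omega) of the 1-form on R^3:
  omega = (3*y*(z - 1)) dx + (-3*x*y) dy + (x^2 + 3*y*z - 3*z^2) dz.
d(omega) = (-3*y - 3*z + 3) dx ∧ dy + (2*x - 3*y) dx ∧ dz + (3*z) dy ∧ dz

For a 1-form omega = sum_i f_i dx_i, the exterior derivative is
  d(omega) = sum_{i < j} (∂f_j/∂x_i - ∂f_i/∂x_j) dx_i ∧ dx_j.
  coefficient of dx ∧ dy: ∂f_2/∂x - ∂f_1/∂y = ∂(-3*x*y)/∂x - ∂(3*y*(z - 1))/∂y = -3*y - 3*z + 3
  coefficient of dx ∧ dz: ∂f_3/∂x - ∂f_1/∂z = ∂(x^2 + 3*y*z - 3*z^2)/∂x - ∂(3*y*(z - 1))/∂z = 2*x - 3*y
  coefficient of dy ∧ dz: ∂f_3/∂y - ∂f_2/∂z = ∂(x^2 + 3*y*z - 3*z^2)/∂y - ∂(-3*x*y)/∂z = 3*z
Assembling: d(omega) = (-3*y - 3*z + 3) dx ∧ dy + (2*x - 3*y) dx ∧ dz + (3*z) dy ∧ dz.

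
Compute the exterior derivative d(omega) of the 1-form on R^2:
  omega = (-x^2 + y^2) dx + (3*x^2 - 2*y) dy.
d(omega) = (6*x - 2*y) dx ∧ dy

For a 1-form omega = sum_i f_i dx_i, the exterior derivative is
  d(omega) = sum_{i < j} (∂f_j/∂x_i - ∂f_i/∂x_j) dx_i ∧ dx_j.
  coefficient of dx ∧ dy: ∂f_2/∂x - ∂f_1/∂y = ∂(3*x^2 - 2*y)/∂x - ∂(-x^2 + y^2)/∂y = 6*x - 2*y
Assembling: d(omega) = (6*x - 2*y) dx ∧ dy.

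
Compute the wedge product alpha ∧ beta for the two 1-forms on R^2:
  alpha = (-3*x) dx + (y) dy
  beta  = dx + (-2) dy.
alpha ∧ beta = (6*x - y) dx ∧ dy

Distribute the wedge, using dx_i ∧ dx_j = -dx_j ∧ dx_i and dx_i ∧ dx_i = 0. For each pair (i, j) with i < j, the coefficient of dx_i ∧ dx_j in alpha ∧ beta is (alpha_i * beta_j - alpha_j * beta_i). Collecting: alpha ∧ beta = (6*x - y) dx ∧ dy.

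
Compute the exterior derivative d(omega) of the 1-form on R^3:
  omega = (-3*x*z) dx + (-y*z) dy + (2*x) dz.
d(omega) = (3*x + 2) dx ∧ dz + (y) dy ∧ dz

For a 1-form omega = sum_i f_i dx_i, the exterior derivative is
  d(omega) = sum_{i < j} (∂f_j/∂x_i - ∂f_i/∂x_j) dx_i ∧ dx_j.
  coefficient of dx ∧ dz: ∂f_3/∂x - ∂f_1/∂z = ∂(2*x)/∂x - ∂(-3*x*z)/∂z = 3*x + 2
  coefficient of dy ∧ dz: ∂f_3/∂y - ∂f_2/∂z = ∂(2*x)/∂y - ∂(-y*z)/∂z = y
Assembling: d(omega) = (3*x + 2) dx ∧ dz + (y) dy ∧ dz.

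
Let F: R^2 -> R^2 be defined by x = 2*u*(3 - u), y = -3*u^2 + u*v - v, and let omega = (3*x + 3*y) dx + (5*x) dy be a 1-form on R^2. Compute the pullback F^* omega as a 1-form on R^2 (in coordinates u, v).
F^* omega = (120*u^3 - 22*u^2*v - 342*u^2 + 60*u*v + 108*u - 18*v) du + (10*u*(-u^2 + 4*u - 3)) dv

Using F^*(f dg) = (f ∘ F) d(g ∘ F), substitute each coordinate x_i by F_i(u, v) in f_i, and replace dx_i by d F_i = (∂F_i/∂u) du + (∂F_i/∂v) dv.
  For the x component: f_1(F) = -15*u^2 + 3*u*v + 18*u - 3*v; d F_1 = (6 - 4*u) du + (0) dv
  For the y component: f_2(F) = 10*u*(3 - u); d F_2 = (-6*u + v) du + (u - 1) dv
Combining and collecting du, dv coefficients:
  coeff of du: 120*u^3 - 22*u^2*v - 342*u^2 + 60*u*v + 108*u - 18*v
  coeff of dv: 10*u*(-u^2 + 4*u - 3)
F^* omega = (120*u^3 - 22*u^2*v - 342*u^2 + 60*u*v + 108*u - 18*v) du + (10*u*(-u^2 + 4*u - 3)) dv.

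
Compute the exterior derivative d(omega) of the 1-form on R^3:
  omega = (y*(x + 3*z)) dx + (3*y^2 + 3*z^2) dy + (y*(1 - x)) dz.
d(omega) = (-x - 3*z) dx ∧ dy + (-4*y) dx ∧ dz + (-x - 6*z + 1) dy ∧ dz

For a 1-form omega = sum_i f_i dx_i, the exterior derivative is
  d(omega) = sum_{i < j} (∂f_j/∂x_i - ∂f_i/∂x_j) dx_i ∧ dx_j.
  coefficient of dx ∧ dy: ∂f_2/∂x - ∂f_1/∂y = ∂(3*y^2 + 3*z^2)/∂x - ∂(y*(x + 3*z))/∂y = -x - 3*z
  coefficient of dx ∧ dz: ∂f_3/∂x - ∂f_1/∂z = ∂(y*(1 - x))/∂x - ∂(y*(x + 3*z))/∂z = -4*y
  coefficient of dy ∧ dz: ∂f_3/∂y - ∂f_2/∂z = ∂(y*(1 - x))/∂y - ∂(3*y^2 + 3*z^2)/∂z = -x - 6*z + 1
Assembling: d(omega) = (-x - 3*z) dx ∧ dy + (-4*y) dx ∧ dz + (-x - 6*z + 1) dy ∧ dz.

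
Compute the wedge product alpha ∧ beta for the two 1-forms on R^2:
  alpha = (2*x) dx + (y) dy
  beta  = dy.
alpha ∧ beta = (2*x) dx ∧ dy

Distribute the wedge, using dx_i ∧ dx_j = -dx_j ∧ dx_i and dx_i ∧ dx_i = 0. For each pair (i, j) with i < j, the coefficient of dx_i ∧ dx_j in alpha ∧ beta is (alpha_i * beta_j - alpha_j * beta_i). Collecting: alpha ∧ beta = (2*x) dx ∧ dy.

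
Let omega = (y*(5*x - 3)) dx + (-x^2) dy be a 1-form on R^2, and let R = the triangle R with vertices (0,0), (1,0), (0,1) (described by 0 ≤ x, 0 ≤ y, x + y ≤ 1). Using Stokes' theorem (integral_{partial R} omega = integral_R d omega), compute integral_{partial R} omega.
integral_(partial R) omega = 1/3

Stokes: integral_partial_R omega = integral_R d omega with d omega = (∂Q/∂x - ∂P/∂y) dx ∧ dy.
  ∂Q/∂x = -2*x
  ∂P/∂y = 5*x - 3
  integrand = ∂Q/∂x - ∂P/∂y = 3 - 7*x.
Integrating over R: integral_0^1 integral_0^{1-x} (3 - 7*x) dy dx = 1/3.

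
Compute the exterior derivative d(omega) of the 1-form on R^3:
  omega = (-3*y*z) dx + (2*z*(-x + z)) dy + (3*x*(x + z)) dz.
d(omega) = (z) dx ∧ dy + (6*x + 3*y + 3*z) dx ∧ dz + (2*x - 4*z) dy ∧ dz

For a 1-form omega = sum_i f_i dx_i, the exterior derivative is
  d(omega) = sum_{i < j} (∂f_j/∂x_i - ∂f_i/∂x_j) dx_i ∧ dx_j.
  coefficient of dx ∧ dy: ∂f_2/∂x - ∂f_1/∂y = ∂(2*z*(-x + z))/∂x - ∂(-3*y*z)/∂y = z
  coefficient of dx ∧ dz: ∂f_3/∂x - ∂f_1/∂z = ∂(3*x*(x + z))/∂x - ∂(-3*y*z)/∂z = 6*x + 3*y + 3*z
  coefficient of dy ∧ dz: ∂f_3/∂y - ∂f_2/∂z = ∂(3*x*(x + z))/∂y - ∂(2*z*(-x + z))/∂z = 2*x - 4*z
Assembling: d(omega) = (z) dx ∧ dy + (6*x + 3*y + 3*z) dx ∧ dz + (2*x - 4*z) dy ∧ dz.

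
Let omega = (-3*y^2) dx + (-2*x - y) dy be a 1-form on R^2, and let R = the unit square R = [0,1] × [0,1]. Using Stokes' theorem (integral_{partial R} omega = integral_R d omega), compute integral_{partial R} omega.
integral_(partial R) omega = 1

Stokes: integral_partial_R omega = integral_R d omega with d omega = (∂Q/∂x - ∂P/∂y) dx ∧ dy.
  ∂Q/∂x = -2
  ∂P/∂y = -6*y
  integrand = ∂Q/∂x - ∂P/∂y = 6*y - 2.
Integrating over R: integral_0^1 integral_0^1 (6*y - 2) dx dy = 1.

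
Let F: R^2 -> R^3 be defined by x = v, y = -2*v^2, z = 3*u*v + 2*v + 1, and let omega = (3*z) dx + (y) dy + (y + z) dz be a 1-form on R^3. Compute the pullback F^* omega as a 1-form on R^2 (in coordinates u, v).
F^* omega = (3*v*(3*u*v - 2*v^2 + 2*v + 1)) du + (9*u^2*v - 6*u*v^2 + 21*u*v + 3*u + 8*v^3 - 4*v^2 + 10*v + 5) dv

Using F^*(f dg) = (f ∘ F) d(g ∘ F), substitute each coordinate x_i by F_i(u, v) in f_i, and replace dx_i by d F_i = (∂F_i/∂u) du + (∂F_i/∂v) dv.
  For the x component: f_1(F) = 9*u*v + 6*v + 3; d F_1 = (0) du + (1) dv
  For the y component: f_2(F) = -2*v^2; d F_2 = (0) du + (-4*v) dv
  For the z component: f_3(F) = 3*u*v - 2*v^2 + 2*v + 1; d F_3 = (3*v) du + (3*u + 2) dv
Combining and collecting du, dv coefficients:
  coeff of du: 3*v*(3*u*v - 2*v^2 + 2*v + 1)
  coeff of dv: 9*u^2*v - 6*u*v^2 + 21*u*v + 3*u + 8*v^3 - 4*v^2 + 10*v + 5
F^* omega = (3*v*(3*u*v - 2*v^2 + 2*v + 1)) du + (9*u^2*v - 6*u*v^2 + 21*u*v + 3*u + 8*v^3 - 4*v^2 + 10*v + 5) dv.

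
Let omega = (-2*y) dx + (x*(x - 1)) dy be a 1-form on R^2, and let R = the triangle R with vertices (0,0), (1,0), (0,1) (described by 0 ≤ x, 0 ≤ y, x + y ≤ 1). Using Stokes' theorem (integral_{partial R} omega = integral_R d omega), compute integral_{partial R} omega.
integral_(partial R) omega = 5/6

Stokes: integral_partial_R omega = integral_R d omega with d omega = (∂Q/∂x - ∂P/∂y) dx ∧ dy.
  ∂Q/∂x = 2*x - 1
  ∂P/∂y = -2
  integrand = ∂Q/∂x - ∂P/∂y = 2*x + 1.
Integrating over R: integral_0^1 integral_0^{1-x} (2*x + 1) dy dx = 5/6.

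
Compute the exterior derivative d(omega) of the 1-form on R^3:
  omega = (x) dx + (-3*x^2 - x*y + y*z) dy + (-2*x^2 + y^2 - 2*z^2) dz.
d(omega) = (-6*x - y) dx ∧ dy + (-4*x) dx ∧ dz + (y) dy ∧ dz

For a 1-form omega = sum_i f_i dx_i, the exterior derivative is
  d(omega) = sum_{i < j} (∂f_j/∂x_i - ∂f_i/∂x_j) dx_i ∧ dx_j.
  coefficient of dx ∧ dy: ∂f_2/∂x - ∂f_1/∂y = ∂(-3*x^2 - x*y + y*z)/∂x - ∂(x)/∂y = -6*x - y
  coefficient of dx ∧ dz: ∂f_3/∂x - ∂f_1/∂z = ∂(-2*x^2 + y^2 - 2*z^2)/∂x - ∂(x)/∂z = -4*x
  coefficient of dy ∧ dz: ∂f_3/∂y - ∂f_2/∂z = ∂(-2*x^2 + y^2 - 2*z^2)/∂y - ∂(-3*x^2 - x*y + y*z)/∂z = y
Assembling: d(omega) = (-6*x - y) dx ∧ dy + (-4*x) dx ∧ dz + (y) dy ∧ dz.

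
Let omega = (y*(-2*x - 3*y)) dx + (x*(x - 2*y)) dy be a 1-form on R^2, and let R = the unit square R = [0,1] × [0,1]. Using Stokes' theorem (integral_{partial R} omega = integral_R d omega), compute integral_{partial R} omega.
integral_(partial R) omega = 4

Stokes: integral_partial_R omega = integral_R d omega with d omega = (∂Q/∂x - ∂P/∂y) dx ∧ dy.
  ∂Q/∂x = 2*x - 2*y
  ∂P/∂y = -2*x - 6*y
  integrand = ∂Q/∂x - ∂P/∂y = 4*x + 4*y.
Integrating over R: integral_0^1 integral_0^1 (4*x + 4*y) dx dy = 4.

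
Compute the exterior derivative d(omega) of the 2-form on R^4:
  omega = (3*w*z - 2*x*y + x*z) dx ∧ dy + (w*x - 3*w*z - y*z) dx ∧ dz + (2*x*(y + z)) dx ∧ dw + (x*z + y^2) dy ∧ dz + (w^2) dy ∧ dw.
d(omega) = (3*w + x + 2*z) dx ∧ dy ∧ dz + (-2*x + 3*z) dx ∧ dy ∧ dw + (-x - 3*z) dx ∧ dz ∧ dw

For a 2-form omega = sum_{i<j} g_{ij} dx_i ∧ dx_j, the exterior derivative is
  d(omega) = sum_{i<j} d(g_{ij}) ∧ dx_i ∧ dx_j = sum_{i<j, k} (∂g_{ij}/∂x_k) dx_k ∧ dx_i ∧ dx_j.
Expand each term, using dx_k ∧ dx_i ∧ dx_j = sgn(permutation) dx_{(a)} ∧ dx_{(b)} ∧ dx_{(c)} with (a < b < c) sorted:
  d(3*w*z - 2*x*y + x*z) includes (∂/∂z)(3*w*z - 2*x*y + x*z) dz = (3*w + x) dz, which multiplied by dx ∧ dy gives (3*w + x) dx ∧ dy ∧ dz
  d(3*w*z - 2*x*y + x*z) includes (∂/∂w)(3*w*z - 2*x*y + x*z) dw = (3*z) dw, which multiplied by dx ∧ dy gives (3*z) dx ∧ dy ∧ dw
  d(w*x - 3*w*z - y*z) includes (∂/∂y)(w*x - 3*w*z - y*z) dy = (-z) dy, which multiplied by dx ∧ dz gives (z) dx ∧ dy ∧ dz
  d(w*x - 3*w*z - y*z) includes (∂/∂w)(w*x - 3*w*z - y*z) dw = (x - 3*z) dw, which multiplied by dx ∧ dz gives (x - 3*z) dx ∧ dz ∧ dw
  d(2*x*(y + z)) includes (∂/∂y)(2*x*(y + z)) dy = (2*x) dy, which multiplied by dx ∧ dw gives (-2*x) dx ∧ dy ∧ dw
  d(2*x*(y + z)) includes (∂/∂z)(2*x*(y + z)) dz = (2*x) dz, which multiplied by dx ∧ dw gives (-2*x) dx ∧ dz ∧ dw
  d(x*z + y^2) includes (∂/∂x)(x*z + y^2) dx = (z) dx, which multiplied by dy ∧ dz gives (z) dx ∧ dy ∧ dz
Collecting like 3-forms: d(omega) = (3*w + x + 2*z) dx ∧ dy ∧ dz + (-2*x + 3*z) dx ∧ dy ∧ dw + (-x - 3*z) dx ∧ dz ∧ dw.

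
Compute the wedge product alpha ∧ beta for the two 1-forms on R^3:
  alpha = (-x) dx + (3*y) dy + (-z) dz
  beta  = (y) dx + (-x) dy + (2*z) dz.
alpha ∧ beta = (x^2 - 3*y^2) dx ∧ dy + (z*(-2*x + y)) dx ∧ dz + (z*(-x + 6*y)) dy ∧ dz

Distribute the wedge, using dx_i ∧ dx_j = -dx_j ∧ dx_i and dx_i ∧ dx_i = 0. For each pair (i, j) with i < j, the coefficient of dx_i ∧ dx_j in alpha ∧ beta is (alpha_i * beta_j - alpha_j * beta_i). Collecting: alpha ∧ beta = (x^2 - 3*y^2) dx ∧ dy + (z*(-2*x + y)) dx ∧ dz + (z*(-x + 6*y)) dy ∧ dz.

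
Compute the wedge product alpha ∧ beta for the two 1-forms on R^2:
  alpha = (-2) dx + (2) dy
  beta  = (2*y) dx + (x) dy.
alpha ∧ beta = (-2*x - 4*y) dx ∧ dy

Distribute the wedge, using dx_i ∧ dx_j = -dx_j ∧ dx_i and dx_i ∧ dx_i = 0. For each pair (i, j) with i < j, the coefficient of dx_i ∧ dx_j in alpha ∧ beta is (alpha_i * beta_j - alpha_j * beta_i). Collecting: alpha ∧ beta = (-2*x - 4*y) dx ∧ dy.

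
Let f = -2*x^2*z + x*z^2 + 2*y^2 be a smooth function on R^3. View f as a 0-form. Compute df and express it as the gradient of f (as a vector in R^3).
df = (z*(-4*x + z)) dx + (4*y) dy + (2*x*(-x + z)) dz; grad f = (z*(-4*x + z), 4*y, 2*x*(-x + z))

For a 0-form f, d f = (∂f/∂x) dx + (∂f/∂y) dy + (∂f/∂z) dz. The components of the vector representation are exactly the entries of grad f in Cartesian coordinates:
  ∂f/∂x = z*(-4*x + z)
  ∂f/∂y = 4*y
  ∂f/∂z = 2*x*(-x + z).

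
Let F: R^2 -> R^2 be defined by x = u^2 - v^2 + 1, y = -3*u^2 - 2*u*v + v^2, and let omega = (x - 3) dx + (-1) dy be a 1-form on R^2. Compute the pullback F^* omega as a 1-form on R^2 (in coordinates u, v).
F^* omega = (2*u^3 - 2*u*v^2 + 2*u + 2*v) du + (-2*u^2*v + 2*u + 2*v^3 + 2*v) dv

Using F^*(f dg) = (f ∘ F) d(g ∘ F), substitute each coordinate x_i by F_i(u, v) in f_i, and replace dx_i by d F_i = (∂F_i/∂u) du + (∂F_i/∂v) dv.
  For the x component: f_1(F) = u^2 - v^2 - 2; d F_1 = (2*u) du + (-2*v) dv
  For the y component: f_2(F) = -1; d F_2 = (-6*u - 2*v) du + (-2*u + 2*v) dv
Combining and collecting du, dv coefficients:
  coeff of du: 2*u^3 - 2*u*v^2 + 2*u + 2*v
  coeff of dv: -2*u^2*v + 2*u + 2*v^3 + 2*v
F^* omega = (2*u^3 - 2*u*v^2 + 2*u + 2*v) du + (-2*u^2*v + 2*u + 2*v^3 + 2*v) dv.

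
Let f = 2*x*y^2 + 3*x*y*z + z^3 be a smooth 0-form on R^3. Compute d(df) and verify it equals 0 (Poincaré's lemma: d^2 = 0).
d(df) = 0

Step 1: df = sum_i (∂f/∂x_i) dx_i = (y*(2*y + 3*z)) dx + (x*(4*y + 3*z)) dy + (3*x*y + 3*z^2) dz.
Step 2: Apply d again. Using the 1-form formula, the coefficient of dx ∧ dy in d(df) is ∂^2 f/∂x ∂y - ∂^2 f/∂y ∂x = (4*y + 3*z) - (4*y + 3*z) = 0 (equality of mixed partials for smooth f).
Similarly for dx ∧ dz and dy ∧ dz — all coefficients vanish. So d(df) = 0.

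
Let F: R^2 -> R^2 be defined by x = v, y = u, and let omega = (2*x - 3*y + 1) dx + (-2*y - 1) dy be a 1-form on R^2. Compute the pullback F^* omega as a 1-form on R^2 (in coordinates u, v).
F^* omega = (-2*u - 1) du + (-3*u + 2*v + 1) dv

Using F^*(f dg) = (f ∘ F) d(g ∘ F), substitute each coordinate x_i by F_i(u, v) in f_i, and replace dx_i by d F_i = (∂F_i/∂u) du + (∂F_i/∂v) dv.
  For the x component: f_1(F) = -3*u + 2*v + 1; d F_1 = (0) du + (1) dv
  For the y component: f_2(F) = -2*u - 1; d F_2 = (1) du + (0) dv
Combining and collecting du, dv coefficients:
  coeff of du: -2*u - 1
  coeff of dv: -3*u + 2*v + 1
F^* omega = (-2*u - 1) du + (-3*u + 2*v + 1) dv.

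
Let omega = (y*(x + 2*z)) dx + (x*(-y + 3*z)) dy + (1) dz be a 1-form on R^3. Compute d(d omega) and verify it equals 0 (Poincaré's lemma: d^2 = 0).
d(d omega) = 0

Step 1: d omega = sum_{i<j} (∂f_j/∂x_i - ∂f_i/∂x_j) dx_i ∧ dx_j:
  coeff of dx ∧ dy: -x - y + z
  coeff of dx ∧ dz: -2*y
  coeff of dy ∧ dz: -3*x
Step 2: Apply d again to each 2-form coefficient. The only possible 3-form in R^3 is dx ∧ dy ∧ dz, with coefficient
  ∂(coeff of dy∧dz)/∂x - ∂(coeff of dx∧dz)/∂y + ∂(coeff of dx∧dy)/∂z
  = ∂/∂x (-3*x) - ∂/∂y (-2*y) + ∂/∂z (-x - y + z).
Each of these terms simplifies to sums of mixed partials that cancel in pairs. The result is 0 (by equality of mixed partials for smooth functions — Schwarz / Clairaut).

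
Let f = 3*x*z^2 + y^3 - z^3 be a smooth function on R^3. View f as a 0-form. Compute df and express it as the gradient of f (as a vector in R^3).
df = (3*z^2) dx + (3*y^2) dy + (3*z*(2*x - z)) dz; grad f = (3*z^2, 3*y^2, 3*z*(2*x - z))

For a 0-form f, d f = (∂f/∂x) dx + (∂f/∂y) dy + (∂f/∂z) dz. The components of the vector representation are exactly the entries of grad f in Cartesian coordinates:
  ∂f/∂x = 3*z^2
  ∂f/∂y = 3*y^2
  ∂f/∂z = 3*z*(2*x - z).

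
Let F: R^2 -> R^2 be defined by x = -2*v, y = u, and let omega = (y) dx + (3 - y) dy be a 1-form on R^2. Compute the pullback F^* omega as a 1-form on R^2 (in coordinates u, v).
F^* omega = (3 - u) du + (-2*u) dv

Using F^*(f dg) = (f ∘ F) d(g ∘ F), substitute each coordinate x_i by F_i(u, v) in f_i, and replace dx_i by d F_i = (∂F_i/∂u) du + (∂F_i/∂v) dv.
  For the x component: f_1(F) = u; d F_1 = (0) du + (-2) dv
  For the y component: f_2(F) = 3 - u; d F_2 = (1) du + (0) dv
Combining and collecting du, dv coefficients:
  coeff of du: 3 - u
  coeff of dv: -2*u
F^* omega = (3 - u) du + (-2*u) dv.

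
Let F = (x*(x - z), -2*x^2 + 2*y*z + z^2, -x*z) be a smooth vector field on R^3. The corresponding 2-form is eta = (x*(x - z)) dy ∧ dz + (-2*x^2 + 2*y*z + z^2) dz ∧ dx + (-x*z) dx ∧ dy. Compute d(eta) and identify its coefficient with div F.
d(eta) = (x + z) dx ∧ dy ∧ dz; div F = x + z

For a 2-form in R^3 of the form above, applying d gives a 3-form with coefficient ∂P/∂x + ∂Q/∂y + ∂R/∂z:
  ∂P/∂x = 2*x - z
  ∂Q/∂y = 2*z
  ∂R/∂z = -x
Sum = x + z, which is exactly div F.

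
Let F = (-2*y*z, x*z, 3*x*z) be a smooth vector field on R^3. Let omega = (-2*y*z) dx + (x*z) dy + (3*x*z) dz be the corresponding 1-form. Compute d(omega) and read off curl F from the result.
d(omega) = (-x) dy ∧ dz + (-2*y - 3*z) dz ∧ dx + (3*z) dx ∧ dy; curl F = (-x, -2*y - 3*z, 3*z)

d omega = sum_{i<j} (∂f_j/∂x_i - ∂f_i/∂x_j) dx_i ∧ dx_j. Under the identification (dy ∧ dz, dz ∧ dx, dx ∧ dy) ↔ (e_x, e_y, e_z), the coefficients are exactly the components of curl F. Compute:
  ∂R/∂y - ∂Q/∂z = (0) - (x) = -x
  ∂P/∂z - ∂R/∂x = (-2*y) - (3*z) = -2*y - 3*z
  ∂Q/∂x - ∂P/∂y = (z) - (-2*z) = 3*z.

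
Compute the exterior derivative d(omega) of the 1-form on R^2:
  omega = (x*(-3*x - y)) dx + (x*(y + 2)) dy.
d(omega) = (x + y + 2) dx ∧ dy

For a 1-form omega = sum_i f_i dx_i, the exterior derivative is
  d(omega) = sum_{i < j} (∂f_j/∂x_i - ∂f_i/∂x_j) dx_i ∧ dx_j.
  coefficient of dx ∧ dy: ∂f_2/∂x - ∂f_1/∂y = ∂(x*(y + 2))/∂x - ∂(x*(-3*x - y))/∂y = x + y + 2
Assembling: d(omega) = (x + y + 2) dx ∧ dy.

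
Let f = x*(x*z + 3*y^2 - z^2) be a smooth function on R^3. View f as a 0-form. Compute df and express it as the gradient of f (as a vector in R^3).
df = (2*x*z + 3*y^2 - z^2) dx + (6*x*y) dy + (x*(x - 2*z)) dz; grad f = (2*x*z + 3*y^2 - z^2, 6*x*y, x*(x - 2*z))

For a 0-form f, d f = (∂f/∂x) dx + (∂f/∂y) dy + (∂f/∂z) dz. The components of the vector representation are exactly the entries of grad f in Cartesian coordinates:
  ∂f/∂x = 2*x*z + 3*y^2 - z^2
  ∂f/∂y = 6*x*y
  ∂f/∂z = x*(x - 2*z).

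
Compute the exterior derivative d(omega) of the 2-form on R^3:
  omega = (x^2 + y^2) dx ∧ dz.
d(omega) = (-2*y) dx ∧ dy ∧ dz

For a 2-form omega = sum_{i<j} g_{ij} dx_i ∧ dx_j, the exterior derivative is
  d(omega) = sum_{i<j} d(g_{ij}) ∧ dx_i ∧ dx_j = sum_{i<j, k} (∂g_{ij}/∂x_k) dx_k ∧ dx_i ∧ dx_j.
Expand each term, using dx_k ∧ dx_i ∧ dx_j = sgn(permutation) dx_{(a)} ∧ dx_{(b)} ∧ dx_{(c)} with (a < b < c) sorted:
  d(x^2 + y^2) includes (∂/∂y)(x^2 + y^2) dy = (2*y) dy, which multiplied by dx ∧ dz gives (-2*y) dx ∧ dy ∧ dz
Collecting like 3-forms: d(omega) = (-2*y) dx ∧ dy ∧ dz.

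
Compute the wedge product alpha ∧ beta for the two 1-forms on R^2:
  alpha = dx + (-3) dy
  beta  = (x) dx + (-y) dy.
alpha ∧ beta = (3*x - y) dx ∧ dy

Distribute the wedge, using dx_i ∧ dx_j = -dx_j ∧ dx_i and dx_i ∧ dx_i = 0. For each pair (i, j) with i < j, the coefficient of dx_i ∧ dx_j in alpha ∧ beta is (alpha_i * beta_j - alpha_j * beta_i). Collecting: alpha ∧ beta = (3*x - y) dx ∧ dy.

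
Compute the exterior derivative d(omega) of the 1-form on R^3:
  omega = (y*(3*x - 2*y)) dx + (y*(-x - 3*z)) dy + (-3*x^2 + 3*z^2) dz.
d(omega) = (-3*x + 3*y) dx ∧ dy + (-6*x) dx ∧ dz + (3*y) dy ∧ dz

For a 1-form omega = sum_i f_i dx_i, the exterior derivative is
  d(omega) = sum_{i < j} (∂f_j/∂x_i - ∂f_i/∂x_j) dx_i ∧ dx_j.
  coefficient of dx ∧ dy: ∂f_2/∂x - ∂f_1/∂y = ∂(y*(-x - 3*z))/∂x - ∂(y*(3*x - 2*y))/∂y = -3*x + 3*y
  coefficient of dx ∧ dz: ∂f_3/∂x - ∂f_1/∂z = ∂(-3*x^2 + 3*z^2)/∂x - ∂(y*(3*x - 2*y))/∂z = -6*x
  coefficient of dy ∧ dz: ∂f_3/∂y - ∂f_2/∂z = ∂(-3*x^2 + 3*z^2)/∂y - ∂(y*(-x - 3*z))/∂z = 3*y
Assembling: d(omega) = (-3*x + 3*y) dx ∧ dy + (-6*x) dx ∧ dz + (3*y) dy ∧ dz.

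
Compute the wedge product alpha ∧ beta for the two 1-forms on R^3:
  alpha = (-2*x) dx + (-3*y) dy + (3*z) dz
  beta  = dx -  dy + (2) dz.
alpha ∧ beta = (2*x + 3*y) dx ∧ dy + (-4*x - 3*z) dx ∧ dz + (-6*y + 3*z) dy ∧ dz

Distribute the wedge, using dx_i ∧ dx_j = -dx_j ∧ dx_i and dx_i ∧ dx_i = 0. For each pair (i, j) with i < j, the coefficient of dx_i ∧ dx_j in alpha ∧ beta is (alpha_i * beta_j - alpha_j * beta_i). Collecting: alpha ∧ beta = (2*x + 3*y) dx ∧ dy + (-4*x - 3*z) dx ∧ dz + (-6*y + 3*z) dy ∧ dz.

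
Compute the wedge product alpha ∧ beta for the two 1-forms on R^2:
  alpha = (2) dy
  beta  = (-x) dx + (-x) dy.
alpha ∧ beta = (2*x) dx ∧ dy

Distribute the wedge, using dx_i ∧ dx_j = -dx_j ∧ dx_i and dx_i ∧ dx_i = 0. For each pair (i, j) with i < j, the coefficient of dx_i ∧ dx_j in alpha ∧ beta is (alpha_i * beta_j - alpha_j * beta_i). Collecting: alpha ∧ beta = (2*x) dx ∧ dy.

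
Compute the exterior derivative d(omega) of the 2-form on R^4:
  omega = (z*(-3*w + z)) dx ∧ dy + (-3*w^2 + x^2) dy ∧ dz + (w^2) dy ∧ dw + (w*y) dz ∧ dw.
d(omega) = (-3*w + 2*x + 2*z) dx ∧ dy ∧ dz + (-3*z) dx ∧ dy ∧ dw + (-5*w) dy ∧ dz ∧ dw

For a 2-form omega = sum_{i<j} g_{ij} dx_i ∧ dx_j, the exterior derivative is
  d(omega) = sum_{i<j} d(g_{ij}) ∧ dx_i ∧ dx_j = sum_{i<j, k} (∂g_{ij}/∂x_k) dx_k ∧ dx_i ∧ dx_j.
Expand each term, using dx_k ∧ dx_i ∧ dx_j = sgn(permutation) dx_{(a)} ∧ dx_{(b)} ∧ dx_{(c)} with (a < b < c) sorted:
  d(z*(-3*w + z)) includes (∂/∂z)(z*(-3*w + z)) dz = (-3*w + 2*z) dz, which multiplied by dx ∧ dy gives (-3*w + 2*z) dx ∧ dy ∧ dz
  d(z*(-3*w + z)) includes (∂/∂w)(z*(-3*w + z)) dw = (-3*z) dw, which multiplied by dx ∧ dy gives (-3*z) dx ∧ dy ∧ dw
  d(-3*w^2 + x^2) includes (∂/∂x)(-3*w^2 + x^2) dx = (2*x) dx, which multiplied by dy ∧ dz gives (2*x) dx ∧ dy ∧ dz
  d(-3*w^2 + x^2) includes (∂/∂w)(-3*w^2 + x^2) dw = (-6*w) dw, which multiplied by dy ∧ dz gives (-6*w) dy ∧ dz ∧ dw
  d(w*y) includes (∂/∂y)(w*y) dy = (w) dy, which multiplied by dz ∧ dw gives (w) dy ∧ dz ∧ dw
Collecting like 3-forms: d(omega) = (-3*w + 2*x + 2*z) dx ∧ dy ∧ dz + (-3*z) dx ∧ dy ∧ dw + (-5*w) dy ∧ dz ∧ dw.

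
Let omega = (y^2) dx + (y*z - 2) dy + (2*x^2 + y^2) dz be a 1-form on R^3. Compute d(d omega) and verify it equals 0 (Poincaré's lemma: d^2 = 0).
d(d omega) = 0

Step 1: d omega = sum_{i<j} (∂f_j/∂x_i - ∂f_i/∂x_j) dx_i ∧ dx_j:
  coeff of dx ∧ dy: -2*y
  coeff of dx ∧ dz: 4*x
  coeff of dy ∧ dz: y
Step 2: Apply d again to each 2-form coefficient. The only possible 3-form in R^3 is dx ∧ dy ∧ dz, with coefficient
  ∂(coeff of dy∧dz)/∂x - ∂(coeff of dx∧dz)/∂y + ∂(coeff of dx∧dy)/∂z
  = ∂/∂x (y) - ∂/∂y (4*x) + ∂/∂z (-2*y).
Each of these terms simplifies to sums of mixed partials that cancel in pairs. The result is 0 (by equality of mixed partials for smooth functions — Schwarz / Clairaut).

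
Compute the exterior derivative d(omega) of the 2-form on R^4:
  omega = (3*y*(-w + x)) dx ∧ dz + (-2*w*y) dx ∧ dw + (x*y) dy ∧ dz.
d(omega) = (3*w - 3*x + y) dx ∧ dy ∧ dz + (-3*y) dx ∧ dz ∧ dw + (2*w) dx ∧ dy ∧ dw

For a 2-form omega = sum_{i<j} g_{ij} dx_i ∧ dx_j, the exterior derivative is
  d(omega) = sum_{i<j} d(g_{ij}) ∧ dx_i ∧ dx_j = sum_{i<j, k} (∂g_{ij}/∂x_k) dx_k ∧ dx_i ∧ dx_j.
Expand each term, using dx_k ∧ dx_i ∧ dx_j = sgn(permutation) dx_{(a)} ∧ dx_{(b)} ∧ dx_{(c)} with (a < b < c) sorted:
  d(3*y*(-w + x)) includes (∂/∂y)(3*y*(-w + x)) dy = (-3*w + 3*x) dy, which multiplied by dx ∧ dz gives (3*w - 3*x) dx ∧ dy ∧ dz
  d(3*y*(-w + x)) includes (∂/∂w)(3*y*(-w + x)) dw = (-3*y) dw, which multiplied by dx ∧ dz gives (-3*y) dx ∧ dz ∧ dw
  d(-2*w*y) includes (∂/∂y)(-2*w*y) dy = (-2*w) dy, which multiplied by dx ∧ dw gives (2*w) dx ∧ dy ∧ dw
  d(x*y) includes (∂/∂x)(x*y) dx = (y) dx, which multiplied by dy ∧ dz gives (y) dx ∧ dy ∧ dz
Collecting like 3-forms: d(omega) = (3*w - 3*x + y) dx ∧ dy ∧ dz + (-3*y) dx ∧ dz ∧ dw + (2*w) dx ∧ dy ∧ dw.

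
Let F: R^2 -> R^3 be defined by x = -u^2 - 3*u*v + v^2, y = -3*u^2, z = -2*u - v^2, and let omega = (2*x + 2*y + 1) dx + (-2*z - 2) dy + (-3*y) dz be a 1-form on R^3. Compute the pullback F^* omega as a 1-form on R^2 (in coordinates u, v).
F^* omega = (16*u^3 + 36*u^2*v - 42*u^2 + 2*u*v^2 + 10*u - 6*v^3 - 3*v) du + (24*u^3 - 16*u^2*v - 18*u*v^2 - 3*u + 4*v^3 + 2*v) dv

Using F^*(f dg) = (f ∘ F) d(g ∘ F), substitute each coordinate x_i by F_i(u, v) in f_i, and replace dx_i by d F_i = (∂F_i/∂u) du + (∂F_i/∂v) dv.
  For the x component: f_1(F) = -8*u^2 - 6*u*v + 2*v^2 + 1; d F_1 = (-2*u - 3*v) du + (-3*u + 2*v) dv
  For the y component: f_2(F) = 4*u + 2*v^2 - 2; d F_2 = (-6*u) du + (0) dv
  For the z component: f_3(F) = 9*u^2; d F_3 = (-2) du + (-2*v) dv
Combining and collecting du, dv coefficients:
  coeff of du: 16*u^3 + 36*u^2*v - 42*u^2 + 2*u*v^2 + 10*u - 6*v^3 - 3*v
  coeff of dv: 24*u^3 - 16*u^2*v - 18*u*v^2 - 3*u + 4*v^3 + 2*v
F^* omega = (16*u^3 + 36*u^2*v - 42*u^2 + 2*u*v^2 + 10*u - 6*v^3 - 3*v) du + (24*u^3 - 16*u^2*v - 18*u*v^2 - 3*u + 4*v^3 + 2*v) dv.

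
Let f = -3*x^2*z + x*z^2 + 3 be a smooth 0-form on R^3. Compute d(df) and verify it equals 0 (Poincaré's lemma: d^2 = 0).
d(df) = 0

Step 1: df = sum_i (∂f/∂x_i) dx_i = (z*(-6*x + z)) dx + (0) dy + (x*(-3*x + 2*z)) dz.
Step 2: Apply d again. Using the 1-form formula, the coefficient of dx ∧ dy in d(df) is ∂^2 f/∂x ∂y - ∂^2 f/∂y ∂x = (0) - (0) = 0 (equality of mixed partials for smooth f).
Similarly for dx ∧ dz and dy ∧ dz — all coefficients vanish. So d(df) = 0.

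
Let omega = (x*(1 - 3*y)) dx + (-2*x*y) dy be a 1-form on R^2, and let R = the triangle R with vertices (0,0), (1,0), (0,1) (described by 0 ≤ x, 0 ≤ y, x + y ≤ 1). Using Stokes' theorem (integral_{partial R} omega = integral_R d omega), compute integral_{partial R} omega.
integral_(partial R) omega = 1/6

Stokes: integral_partial_R omega = integral_R d omega with d omega = (∂Q/∂x - ∂P/∂y) dx ∧ dy.
  ∂Q/∂x = -2*y
  ∂P/∂y = -3*x
  integrand = ∂Q/∂x - ∂P/∂y = 3*x - 2*y.
Integrating over R: integral_0^1 integral_0^{1-x} (3*x - 2*y) dy dx = 1/6.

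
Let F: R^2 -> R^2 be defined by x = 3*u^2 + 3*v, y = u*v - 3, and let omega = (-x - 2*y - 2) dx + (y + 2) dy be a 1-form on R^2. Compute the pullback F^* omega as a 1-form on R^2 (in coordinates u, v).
F^* omega = (-18*u^3 - 12*u^2*v + u*v^2 - 18*u*v + 24*u - v) du + (u^2*v - 9*u^2 - 6*u*v - u - 9*v + 12) dv

Using F^*(f dg) = (f ∘ F) d(g ∘ F), substitute each coordinate x_i by F_i(u, v) in f_i, and replace dx_i by d F_i = (∂F_i/∂u) du + (∂F_i/∂v) dv.
  For the x component: f_1(F) = -3*u^2 - 2*u*v - 3*v + 4; d F_1 = (6*u) du + (3) dv
  For the y component: f_2(F) = u*v - 1; d F_2 = (v) du + (u) dv
Combining and collecting du, dv coefficients:
  coeff of du: -18*u^3 - 12*u^2*v + u*v^2 - 18*u*v + 24*u - v
  coeff of dv: u^2*v - 9*u^2 - 6*u*v - u - 9*v + 12
F^* omega = (-18*u^3 - 12*u^2*v + u*v^2 - 18*u*v + 24*u - v) du + (u^2*v - 9*u^2 - 6*u*v - u - 9*v + 12) dv.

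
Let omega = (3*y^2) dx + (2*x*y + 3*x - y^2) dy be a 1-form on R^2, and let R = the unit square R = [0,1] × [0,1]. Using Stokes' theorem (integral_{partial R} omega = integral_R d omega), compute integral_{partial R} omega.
integral_(partial R) omega = 1

Stokes: integral_partial_R omega = integral_R d omega with d omega = (∂Q/∂x - ∂P/∂y) dx ∧ dy.
  ∂Q/∂x = 2*y + 3
  ∂P/∂y = 6*y
  integrand = ∂Q/∂x - ∂P/∂y = 3 - 4*y.
Integrating over R: integral_0^1 integral_0^1 (3 - 4*y) dx dy = 1.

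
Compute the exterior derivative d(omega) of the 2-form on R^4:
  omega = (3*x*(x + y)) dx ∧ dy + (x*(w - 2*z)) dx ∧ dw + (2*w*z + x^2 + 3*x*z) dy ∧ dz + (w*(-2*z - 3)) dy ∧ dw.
d(omega) = (2*x) dx ∧ dz ∧ dw + (2*x + 3*z) dx ∧ dy ∧ dz + (2*w + 2*z) dy ∧ dz ∧ dw

For a 2-form omega = sum_{i<j} g_{ij} dx_i ∧ dx_j, the exterior derivative is
  d(omega) = sum_{i<j} d(g_{ij}) ∧ dx_i ∧ dx_j = sum_{i<j, k} (∂g_{ij}/∂x_k) dx_k ∧ dx_i ∧ dx_j.
Expand each term, using dx_k ∧ dx_i ∧ dx_j = sgn(permutation) dx_{(a)} ∧ dx_{(b)} ∧ dx_{(c)} with (a < b < c) sorted:
  d(x*(w - 2*z)) includes (∂/∂z)(x*(w - 2*z)) dz = (-2*x) dz, which multiplied by dx ∧ dw gives (2*x) dx ∧ dz ∧ dw
  d(2*w*z + x^2 + 3*x*z) includes (∂/∂x)(2*w*z + x^2 + 3*x*z) dx = (2*x + 3*z) dx, which multiplied by dy ∧ dz gives (2*x + 3*z) dx ∧ dy ∧ dz
  d(2*w*z + x^2 + 3*x*z) includes (∂/∂w)(2*w*z + x^2 + 3*x*z) dw = (2*z) dw, which multiplied by dy ∧ dz gives (2*z) dy ∧ dz ∧ dw
  d(w*(-2*z - 3)) includes (∂/∂z)(w*(-2*z - 3)) dz = (-2*w) dz, which multiplied by dy ∧ dw gives (2*w) dy ∧ dz ∧ dw
Collecting like 3-forms: d(omega) = (2*x) dx ∧ dz ∧ dw + (2*x + 3*z) dx ∧ dy ∧ dz + (2*w + 2*z) dy ∧ dz ∧ dw.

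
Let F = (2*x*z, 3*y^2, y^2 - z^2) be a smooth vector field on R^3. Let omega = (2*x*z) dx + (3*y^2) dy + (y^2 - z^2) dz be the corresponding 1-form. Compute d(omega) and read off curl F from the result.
d(omega) = (2*y) dy ∧ dz + (2*x) dz ∧ dx + (0) dx ∧ dy; curl F = (2*y, 2*x, 0)

d omega = sum_{i<j} (∂f_j/∂x_i - ∂f_i/∂x_j) dx_i ∧ dx_j. Under the identification (dy ∧ dz, dz ∧ dx, dx ∧ dy) ↔ (e_x, e_y, e_z), the coefficients are exactly the components of curl F. Compute:
  ∂R/∂y - ∂Q/∂z = (2*y) - (0) = 2*y
  ∂P/∂z - ∂R/∂x = (2*x) - (0) = 2*x
  ∂Q/∂x - ∂P/∂y = (0) - (0) = 0.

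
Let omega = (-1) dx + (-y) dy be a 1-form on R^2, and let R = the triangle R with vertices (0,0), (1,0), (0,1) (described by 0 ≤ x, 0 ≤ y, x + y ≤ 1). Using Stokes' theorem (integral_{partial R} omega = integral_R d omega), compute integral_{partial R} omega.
integral_(partial R) omega = 0

Stokes: integral_partial_R omega = integral_R d omega with d omega = (∂Q/∂x - ∂P/∂y) dx ∧ dy.
  ∂Q/∂x = 0
  ∂P/∂y = 0
  integrand = ∂Q/∂x - ∂P/∂y = 0.
Integrating over R: integral_0^1 integral_0^{1-x} (0) dy dx = 0.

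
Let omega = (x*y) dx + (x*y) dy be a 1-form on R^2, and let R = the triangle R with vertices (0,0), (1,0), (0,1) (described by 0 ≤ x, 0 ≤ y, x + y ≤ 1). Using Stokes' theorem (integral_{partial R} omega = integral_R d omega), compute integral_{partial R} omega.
integral_(partial R) omega = 0

Stokes: integral_partial_R omega = integral_R d omega with d omega = (∂Q/∂x - ∂P/∂y) dx ∧ dy.
  ∂Q/∂x = y
  ∂P/∂y = x
  integrand = ∂Q/∂x - ∂P/∂y = -x + y.
Integrating over R: integral_0^1 integral_0^{1-x} (-x + y) dy dx = 0.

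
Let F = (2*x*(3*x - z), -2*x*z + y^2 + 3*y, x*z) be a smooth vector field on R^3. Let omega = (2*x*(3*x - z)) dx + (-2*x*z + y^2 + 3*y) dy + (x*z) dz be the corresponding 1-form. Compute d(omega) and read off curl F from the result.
d(omega) = (2*x) dy ∧ dz + (-2*x - z) dz ∧ dx + (-2*z) dx ∧ dy; curl F = (2*x, -2*x - z, -2*z)

d omega = sum_{i<j} (∂f_j/∂x_i - ∂f_i/∂x_j) dx_i ∧ dx_j. Under the identification (dy ∧ dz, dz ∧ dx, dx ∧ dy) ↔ (e_x, e_y, e_z), the coefficients are exactly the components of curl F. Compute:
  ∂R/∂y - ∂Q/∂z = (0) - (-2*x) = 2*x
  ∂P/∂z - ∂R/∂x = (-2*x) - (z) = -2*x - z
  ∂Q/∂x - ∂P/∂y = (-2*z) - (0) = -2*z.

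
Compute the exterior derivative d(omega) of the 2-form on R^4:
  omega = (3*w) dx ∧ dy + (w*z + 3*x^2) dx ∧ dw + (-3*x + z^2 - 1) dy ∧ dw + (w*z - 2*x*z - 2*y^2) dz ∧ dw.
d(omega) = (-w - 2*z) dx ∧ dz ∧ dw + (-4*y - 2*z) dy ∧ dz ∧ dw

For a 2-form omega = sum_{i<j} g_{ij} dx_i ∧ dx_j, the exterior derivative is
  d(omega) = sum_{i<j} d(g_{ij}) ∧ dx_i ∧ dx_j = sum_{i<j, k} (∂g_{ij}/∂x_k) dx_k ∧ dx_i ∧ dx_j.
Expand each term, using dx_k ∧ dx_i ∧ dx_j = sgn(permutation) dx_{(a)} ∧ dx_{(b)} ∧ dx_{(c)} with (a < b < c) sorted:
  d(3*w) includes (∂/∂w)(3*w) dw = (3) dw, which multiplied by dx ∧ dy gives (3) dx ∧ dy ∧ dw
  d(w*z + 3*x^2) includes (∂/∂z)(w*z + 3*x^2) dz = (w) dz, which multiplied by dx ∧ dw gives (-w) dx ∧ dz ∧ dw
  d(-3*x + z^2 - 1) includes (∂/∂x)(-3*x + z^2 - 1) dx = (-3) dx, which multiplied by dy ∧ dw gives (-3) dx ∧ dy ∧ dw
  d(-3*x + z^2 - 1) includes (∂/∂z)(-3*x + z^2 - 1) dz = (2*z) dz, which multiplied by dy ∧ dw gives (-2*z) dy ∧ dz ∧ dw
  d(w*z - 2*x*z - 2*y^2) includes (∂/∂x)(w*z - 2*x*z - 2*y^2) dx = (-2*z) dx, which multiplied by dz ∧ dw gives (-2*z) dx ∧ dz ∧ dw
  d(w*z - 2*x*z - 2*y^2) includes (∂/∂y)(w*z - 2*x*z - 2*y^2) dy = (-4*y) dy, which multiplied by dz ∧ dw gives (-4*y) dy ∧ dz ∧ dw
Collecting like 3-forms: d(omega) = (-w - 2*z) dx ∧ dz ∧ dw + (-4*y - 2*z) dy ∧ dz ∧ dw.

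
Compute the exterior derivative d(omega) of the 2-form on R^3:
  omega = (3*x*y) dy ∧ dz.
d(omega) = (3*y) dx ∧ dy ∧ dz

For a 2-form omega = sum_{i<j} g_{ij} dx_i ∧ dx_j, the exterior derivative is
  d(omega) = sum_{i<j} d(g_{ij}) ∧ dx_i ∧ dx_j = sum_{i<j, k} (∂g_{ij}/∂x_k) dx_k ∧ dx_i ∧ dx_j.
Expand each term, using dx_k ∧ dx_i ∧ dx_j = sgn(permutation) dx_{(a)} ∧ dx_{(b)} ∧ dx_{(c)} with (a < b < c) sorted:
  d(3*x*y) includes (∂/∂x)(3*x*y) dx = (3*y) dx, which multiplied by dy ∧ dz gives (3*y) dx ∧ dy ∧ dz
Collecting like 3-forms: d(omega) = (3*y) dx ∧ dy ∧ dz.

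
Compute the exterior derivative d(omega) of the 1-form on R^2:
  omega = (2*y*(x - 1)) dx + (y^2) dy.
d(omega) = (2 - 2*x) dx ∧ dy

For a 1-form omega = sum_i f_i dx_i, the exterior derivative is
  d(omega) = sum_{i < j} (∂f_j/∂x_i - ∂f_i/∂x_j) dx_i ∧ dx_j.
  coefficient of dx ∧ dy: ∂f_2/∂x - ∂f_1/∂y = ∂(y^2)/∂x - ∂(2*y*(x - 1))/∂y = 2 - 2*x
Assembling: d(omega) = (2 - 2*x) dx ∧ dy.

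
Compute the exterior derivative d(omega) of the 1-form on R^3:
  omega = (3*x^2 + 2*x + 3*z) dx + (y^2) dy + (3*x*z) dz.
d(omega) = (3*z - 3) dx ∧ dz

For a 1-form omega = sum_i f_i dx_i, the exterior derivative is
  d(omega) = sum_{i < j} (∂f_j/∂x_i - ∂f_i/∂x_j) dx_i ∧ dx_j.
  coefficient of dx ∧ dz: ∂f_3/∂x - ∂f_1/∂z = ∂(3*x*z)/∂x - ∂(3*x^2 + 2*x + 3*z)/∂z = 3*z - 3
Assembling: d(omega) = (3*z - 3) dx ∧ dz.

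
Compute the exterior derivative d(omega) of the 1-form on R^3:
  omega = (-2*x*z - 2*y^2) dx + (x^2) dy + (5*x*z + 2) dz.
d(omega) = (2*x + 4*y) dx ∧ dy + (2*x + 5*z) dx ∧ dz

For a 1-form omega = sum_i f_i dx_i, the exterior derivative is
  d(omega) = sum_{i < j} (∂f_j/∂x_i - ∂f_i/∂x_j) dx_i ∧ dx_j.
  coefficient of dx ∧ dy: ∂f_2/∂x - ∂f_1/∂y = ∂(x^2)/∂x - ∂(-2*x*z - 2*y^2)/∂y = 2*x + 4*y
  coefficient of dx ∧ dz: ∂f_3/∂x - ∂f_1/∂z = ∂(5*x*z + 2)/∂x - ∂(-2*x*z - 2*y^2)/∂z = 2*x + 5*z
Assembling: d(omega) = (2*x + 4*y) dx ∧ dy + (2*x + 5*z) dx ∧ dz.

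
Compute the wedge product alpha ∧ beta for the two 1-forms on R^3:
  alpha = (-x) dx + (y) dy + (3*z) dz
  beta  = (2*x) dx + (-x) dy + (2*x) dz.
alpha ∧ beta = (x*(x - 2*y)) dx ∧ dy + (-2*x*(x + 3*z)) dx ∧ dz + (x*(2*y + 3*z)) dy ∧ dz

Distribute the wedge, using dx_i ∧ dx_j = -dx_j ∧ dx_i and dx_i ∧ dx_i = 0. For each pair (i, j) with i < j, the coefficient of dx_i ∧ dx_j in alpha ∧ beta is (alpha_i * beta_j - alpha_j * beta_i). Collecting: alpha ∧ beta = (x*(x - 2*y)) dx ∧ dy + (-2*x*(x + 3*z)) dx ∧ dz + (x*(2*y + 3*z)) dy ∧ dz.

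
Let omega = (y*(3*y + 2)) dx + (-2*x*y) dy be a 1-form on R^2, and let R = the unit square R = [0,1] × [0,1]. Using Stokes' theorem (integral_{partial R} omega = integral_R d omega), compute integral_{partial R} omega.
integral_(partial R) omega = -6

Stokes: integral_partial_R omega = integral_R d omega with d omega = (∂Q/∂x - ∂P/∂y) dx ∧ dy.
  ∂Q/∂x = -2*y
  ∂P/∂y = 6*y + 2
  integrand = ∂Q/∂x - ∂P/∂y = -8*y - 2.
Integrating over R: integral_0^1 integral_0^1 (-8*y - 2) dx dy = -6.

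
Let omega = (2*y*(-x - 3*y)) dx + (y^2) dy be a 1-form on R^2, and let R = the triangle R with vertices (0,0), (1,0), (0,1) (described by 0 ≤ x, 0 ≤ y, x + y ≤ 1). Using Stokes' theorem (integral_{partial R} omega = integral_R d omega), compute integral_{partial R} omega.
integral_(partial R) omega = 7/3

Stokes: integral_partial_R omega = integral_R d omega with d omega = (∂Q/∂x - ∂P/∂y) dx ∧ dy.
  ∂Q/∂x = 0
  ∂P/∂y = -2*x - 12*y
  integrand = ∂Q/∂x - ∂P/∂y = 2*x + 12*y.
Integrating over R: integral_0^1 integral_0^{1-x} (2*x + 12*y) dy dx = 7/3.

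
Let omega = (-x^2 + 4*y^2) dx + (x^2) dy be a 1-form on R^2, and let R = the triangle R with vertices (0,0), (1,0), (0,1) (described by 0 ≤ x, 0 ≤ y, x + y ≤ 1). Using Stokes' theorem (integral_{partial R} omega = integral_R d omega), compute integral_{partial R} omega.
integral_(partial R) omega = -1

Stokes: integral_partial_R omega = integral_R d omega with d omega = (∂Q/∂x - ∂P/∂y) dx ∧ dy.
  ∂Q/∂x = 2*x
  ∂P/∂y = 8*y
  integrand = ∂Q/∂x - ∂P/∂y = 2*x - 8*y.
Integrating over R: integral_0^1 integral_0^{1-x} (2*x - 8*y) dy dx = -1.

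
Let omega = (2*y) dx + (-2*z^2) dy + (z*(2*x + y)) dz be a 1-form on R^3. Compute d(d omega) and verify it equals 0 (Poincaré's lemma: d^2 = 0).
d(d omega) = 0

Step 1: d omega = sum_{i<j} (∂f_j/∂x_i - ∂f_i/∂x_j) dx_i ∧ dx_j:
  coeff of dx ∧ dy: -2
  coeff of dx ∧ dz: 2*z
  coeff of dy ∧ dz: 5*z
Step 2: Apply d again to each 2-form coefficient. The only possible 3-form in R^3 is dx ∧ dy ∧ dz, with coefficient
  ∂(coeff of dy∧dz)/∂x - ∂(coeff of dx∧dz)/∂y + ∂(coeff of dx∧dy)/∂z
  = ∂/∂x (5*z) - ∂/∂y (2*z) + ∂/∂z (-2).
Each of these terms simplifies to sums of mixed partials that cancel in pairs. The result is 0 (by equality of mixed partials for smooth functions — Schwarz / Clairaut).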